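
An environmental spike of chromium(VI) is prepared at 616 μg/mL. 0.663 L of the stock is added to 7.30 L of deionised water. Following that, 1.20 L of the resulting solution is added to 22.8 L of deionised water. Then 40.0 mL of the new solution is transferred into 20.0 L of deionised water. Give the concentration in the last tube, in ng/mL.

5.12 ng/mL

Overall dilution factor = 12.01 × 20 × 501 = 1.20 × 10⁵.
616 μg/mL / 1.20 × 10⁵ = 5.12 × 10⁻³ μg/mL = 5.12 ng/mL.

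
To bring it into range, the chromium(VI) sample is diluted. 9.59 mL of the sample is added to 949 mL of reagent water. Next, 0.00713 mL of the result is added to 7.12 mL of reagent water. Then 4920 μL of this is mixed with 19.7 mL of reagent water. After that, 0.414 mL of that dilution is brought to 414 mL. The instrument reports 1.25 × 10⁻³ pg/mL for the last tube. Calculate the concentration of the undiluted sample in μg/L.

Overall dilution factor = 99.96 × 999.6 × 5.004 × 1000 = 5.00 × 10⁸.
Original = 1.25 × 10⁻³ pg/mL × 5.00 × 10⁸ = 6.25 × 10⁵ pg/mL = 625 μg/L.

625 μg/L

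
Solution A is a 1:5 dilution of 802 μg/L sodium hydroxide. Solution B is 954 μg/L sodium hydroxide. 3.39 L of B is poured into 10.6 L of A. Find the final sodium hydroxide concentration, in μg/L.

C_A = 802 μg/L / 5 = 160 μg/L.
C_mix = (C_A·V_A + C_B·V_B)/(V_A + V_B) = (160×10.6 + 954×3.39) / 13.99 = 353 μg/L.

353 μg/L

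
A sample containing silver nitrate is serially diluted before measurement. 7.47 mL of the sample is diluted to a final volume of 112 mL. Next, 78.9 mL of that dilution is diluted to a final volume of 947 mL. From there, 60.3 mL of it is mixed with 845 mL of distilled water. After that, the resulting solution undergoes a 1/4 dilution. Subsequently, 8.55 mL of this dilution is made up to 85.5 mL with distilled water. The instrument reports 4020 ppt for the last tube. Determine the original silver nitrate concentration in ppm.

434 ppm

Overall dilution factor = 14.99 × 12.00 × 15.01 × 4 × 10 = 1.08 × 10⁵.
Original = 4020 ppt × 1.08 × 10⁵ = 4.34 × 10⁸ ppt = 434 ppm.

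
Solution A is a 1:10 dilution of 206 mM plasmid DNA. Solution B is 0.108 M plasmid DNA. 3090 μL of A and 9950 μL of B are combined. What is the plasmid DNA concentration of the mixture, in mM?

87.3 mM

C_A = 206 mM / 10 = 20.6 mM.
C_B = 0.108 M = 108 mM.
C_mix = (C_A·V_A + C_B·V_B)/(V_A + V_B) = (20.6×3090 + 108×9950) / 13040 = 87.3 mM.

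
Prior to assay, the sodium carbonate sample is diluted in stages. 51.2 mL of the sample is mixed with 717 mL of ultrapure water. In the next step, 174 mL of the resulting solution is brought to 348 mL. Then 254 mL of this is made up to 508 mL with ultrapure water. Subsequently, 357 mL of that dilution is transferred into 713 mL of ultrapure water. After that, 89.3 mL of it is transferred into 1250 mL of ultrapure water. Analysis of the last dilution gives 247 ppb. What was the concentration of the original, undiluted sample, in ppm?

666 ppm

Overall dilution factor = 15.00 × 2 × 2 × 2.997 × 15.00 = 2698.
Original = 247 ppb × 2698 = 6.66 × 10⁵ ppb = 666 ppm.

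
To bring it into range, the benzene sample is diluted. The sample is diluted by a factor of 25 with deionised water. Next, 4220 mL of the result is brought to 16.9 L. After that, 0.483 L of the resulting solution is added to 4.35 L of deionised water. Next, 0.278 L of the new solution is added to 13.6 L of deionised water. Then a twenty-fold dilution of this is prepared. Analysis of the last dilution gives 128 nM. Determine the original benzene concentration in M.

Overall dilution factor = 25 × 4.005 × 10.01 × 49.92 × 20 = 1.00 × 10⁶.
Original = 128 nM × 1.00 × 10⁶ = 1.28 × 10⁸ nM = 0.128 M.

0.128 M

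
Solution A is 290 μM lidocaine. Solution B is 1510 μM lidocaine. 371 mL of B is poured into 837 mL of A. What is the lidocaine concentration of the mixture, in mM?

C_mix = (C_A·V_A + C_B·V_B)/(V_A + V_B) = (290×837 + 1510×371) / 1208 = 665 μM = 0.665 mM.

0.665 mM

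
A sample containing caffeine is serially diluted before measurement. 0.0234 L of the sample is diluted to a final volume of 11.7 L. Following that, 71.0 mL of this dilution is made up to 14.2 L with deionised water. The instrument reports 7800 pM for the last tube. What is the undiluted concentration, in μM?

780 μM

Overall dilution factor = 500 × 200 = 1.00 × 10⁵.
Original = 7800 pM × 1.00 × 10⁵ = 7.80 × 10⁸ pM = 780 μM.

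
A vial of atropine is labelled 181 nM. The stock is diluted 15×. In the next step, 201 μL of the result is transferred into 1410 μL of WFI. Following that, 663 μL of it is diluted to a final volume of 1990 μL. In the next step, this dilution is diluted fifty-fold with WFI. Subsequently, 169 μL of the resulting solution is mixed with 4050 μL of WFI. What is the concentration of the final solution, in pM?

0.402 pM

Overall dilution factor = 15 × 8.015 × 3.002 × 50 × 24.96 = 4.50 × 10⁵.
181 nM / 4.50 × 10⁵ = 4.02 × 10⁻⁴ nM = 0.402 pM.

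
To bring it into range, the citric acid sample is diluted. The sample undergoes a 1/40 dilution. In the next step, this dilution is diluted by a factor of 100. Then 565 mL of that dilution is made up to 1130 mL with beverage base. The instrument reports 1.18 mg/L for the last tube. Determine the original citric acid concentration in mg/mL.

9.44 mg/mL

Overall dilution factor = 40 × 100 × 2 = 8000.
Original = 1.18 mg/L × 8000 = 9440 mg/L = 9.44 mg/mL.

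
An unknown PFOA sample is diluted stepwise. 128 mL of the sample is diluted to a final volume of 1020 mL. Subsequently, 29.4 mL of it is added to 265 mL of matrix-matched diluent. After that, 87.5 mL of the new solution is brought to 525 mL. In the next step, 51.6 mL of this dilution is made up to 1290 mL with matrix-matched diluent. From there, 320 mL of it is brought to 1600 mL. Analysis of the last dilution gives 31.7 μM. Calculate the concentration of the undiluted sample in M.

1.90 M

Overall dilution factor = 7.969 × 10.01 × 6 × 25 × 5 = 5.98 × 10⁴.
Original = 31.7 μM × 5.98 × 10⁴ = 1.90 × 10⁶ μM = 1.90 M.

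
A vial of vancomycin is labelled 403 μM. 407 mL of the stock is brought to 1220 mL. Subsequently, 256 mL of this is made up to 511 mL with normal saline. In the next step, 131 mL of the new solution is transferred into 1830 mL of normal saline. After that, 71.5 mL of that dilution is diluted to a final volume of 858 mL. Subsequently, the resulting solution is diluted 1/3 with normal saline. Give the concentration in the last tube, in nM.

Overall dilution factor = 2.998 × 1.996 × 14.97 × 12 × 3 = 3224.
403 μM / 3224 = 0.125 μM = 125 nM.

125 nM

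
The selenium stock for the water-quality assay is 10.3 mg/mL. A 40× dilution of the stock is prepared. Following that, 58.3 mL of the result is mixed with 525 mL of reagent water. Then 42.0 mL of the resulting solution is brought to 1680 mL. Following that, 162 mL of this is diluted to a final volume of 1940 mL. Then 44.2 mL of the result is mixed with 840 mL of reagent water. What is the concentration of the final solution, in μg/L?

Overall dilution factor = 40 × 10.01 × 40 × 11.98 × 20.00 = 3.83 × 10⁶.
10.3 mg/mL / 3.83 × 10⁶ = 2.69 × 10⁻⁶ mg/mL = 2.69 μg/L.

2.69 μg/L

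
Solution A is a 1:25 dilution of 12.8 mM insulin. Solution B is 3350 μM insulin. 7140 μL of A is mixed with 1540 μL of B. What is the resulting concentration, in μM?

1020 μM

C_A = 12.8 mM / 25 = 0.512 mM.
C_B = 3350 μM = 3.35 mM.
C_mix = (C_A·V_A + C_B·V_B)/(V_A + V_B) = (0.512×7140 + 3.35×1540) / 8680 = 1.02 mM = 1020 μM.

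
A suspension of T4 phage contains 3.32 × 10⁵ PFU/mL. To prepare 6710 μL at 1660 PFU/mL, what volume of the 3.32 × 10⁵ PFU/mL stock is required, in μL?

33.5 μL

V₁ = C₂V₂/C₁ = 1660 × 6710 / 3.32 × 10⁵ = 33.5 μL.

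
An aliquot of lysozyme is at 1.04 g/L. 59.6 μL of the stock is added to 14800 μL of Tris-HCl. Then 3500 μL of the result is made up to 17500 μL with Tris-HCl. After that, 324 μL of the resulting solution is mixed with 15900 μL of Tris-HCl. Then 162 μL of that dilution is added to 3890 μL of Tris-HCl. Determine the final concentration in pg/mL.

666 pg/mL

Overall dilution factor = 249.3 × 5 × 50.07 × 25.01 = 1.56 × 10⁶.
1.04 g/L / 1.56 × 10⁶ = 6.66 × 10⁻⁷ g/L = 666 pg/mL.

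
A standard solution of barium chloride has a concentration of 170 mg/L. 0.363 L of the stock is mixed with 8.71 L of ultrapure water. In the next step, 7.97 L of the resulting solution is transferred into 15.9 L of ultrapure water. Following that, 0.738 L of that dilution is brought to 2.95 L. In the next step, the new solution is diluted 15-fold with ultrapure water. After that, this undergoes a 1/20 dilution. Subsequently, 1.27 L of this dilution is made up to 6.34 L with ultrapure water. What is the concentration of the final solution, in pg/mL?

379 pg/mL

Overall dilution factor = 24.99 × 2.995 × 3.997 × 15 × 20 × 4.992 = 4.48 × 10⁵.
170 mg/L / 4.48 × 10⁵ = 3.79 × 10⁻⁴ mg/L = 379 pg/mL.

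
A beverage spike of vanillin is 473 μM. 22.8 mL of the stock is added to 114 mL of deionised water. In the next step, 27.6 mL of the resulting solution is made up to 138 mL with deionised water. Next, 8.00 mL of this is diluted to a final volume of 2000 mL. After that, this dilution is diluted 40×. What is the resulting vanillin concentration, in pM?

Overall dilution factor = 6 × 5 × 250 × 40 = 3.00 × 10⁵.
473 μM / 3.00 × 10⁵ = 1.58 × 10⁻³ μM = 1580 pM.

1580 pM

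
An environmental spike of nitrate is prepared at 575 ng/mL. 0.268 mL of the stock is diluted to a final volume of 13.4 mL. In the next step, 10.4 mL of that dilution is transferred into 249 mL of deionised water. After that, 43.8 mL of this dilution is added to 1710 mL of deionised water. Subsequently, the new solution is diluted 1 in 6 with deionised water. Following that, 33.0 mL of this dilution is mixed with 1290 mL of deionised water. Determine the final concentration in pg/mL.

Overall dilution factor = 50 × 24.94 × 40.04 × 6 × 40.09 = 1.20 × 10⁷.
575 ng/mL / 1.20 × 10⁷ = 4.79 × 10⁻⁵ ng/mL = 0.0479 pg/mL.

0.0479 pg/mL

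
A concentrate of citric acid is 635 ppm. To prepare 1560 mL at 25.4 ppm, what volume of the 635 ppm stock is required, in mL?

V₁ = C₂V₂/C₁ = 25.4 × 1560 / 635 = 62.4 mL.

62.4 mL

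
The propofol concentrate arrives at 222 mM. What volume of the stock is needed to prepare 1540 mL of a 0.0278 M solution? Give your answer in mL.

193 mL

0.0278 M = 27.8 mM.
V₁ = C₂V₂/C₁ = 27.8 × 1540 / 222 = 193 mL.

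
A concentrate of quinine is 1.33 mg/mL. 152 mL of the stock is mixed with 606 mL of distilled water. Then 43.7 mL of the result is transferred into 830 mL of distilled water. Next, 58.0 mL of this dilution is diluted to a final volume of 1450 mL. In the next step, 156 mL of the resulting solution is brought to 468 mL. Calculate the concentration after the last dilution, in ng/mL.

Overall dilution factor = 4.987 × 19.99 × 25 × 3 = 7478.
1.33 mg/mL / 7478 = 1.78 × 10⁻⁴ mg/mL = 178 ng/mL.

178 ng/mL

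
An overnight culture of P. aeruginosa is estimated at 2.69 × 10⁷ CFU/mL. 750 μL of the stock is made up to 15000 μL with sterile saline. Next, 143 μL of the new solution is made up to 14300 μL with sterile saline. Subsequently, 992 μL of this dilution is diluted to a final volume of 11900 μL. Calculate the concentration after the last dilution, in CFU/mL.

Overall dilution factor = 20 × 100 × 12.00 = 2.40 × 10⁴.
2.69 × 10⁷ CFU/mL / 2.40 × 10⁴ = 1120 CFU/mL.

1120 CFU/mL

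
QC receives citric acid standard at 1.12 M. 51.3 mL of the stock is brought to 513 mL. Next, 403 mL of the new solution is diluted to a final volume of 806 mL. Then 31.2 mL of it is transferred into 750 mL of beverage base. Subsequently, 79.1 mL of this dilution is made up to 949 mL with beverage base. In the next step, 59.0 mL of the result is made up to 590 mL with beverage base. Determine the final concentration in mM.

0.0186 mM

Overall dilution factor = 10 × 2 × 25.04 × 12.00 × 10 = 6.01 × 10⁴.
1.12 M / 6.01 × 10⁴ = 1.86 × 10⁻⁵ M = 0.0186 mM.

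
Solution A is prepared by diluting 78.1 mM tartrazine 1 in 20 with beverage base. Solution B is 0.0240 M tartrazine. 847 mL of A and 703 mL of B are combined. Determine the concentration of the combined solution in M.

0.0130 M

C_A = 78.1 mM / 20 = 3.90 mM.
C_B = 0.0240 M = 24.0 mM.
C_mix = (C_A·V_A + C_B·V_B)/(V_A + V_B) = (3.90×847 + 24.0×703) / 1550 = 13.0 mM = 0.0130 M.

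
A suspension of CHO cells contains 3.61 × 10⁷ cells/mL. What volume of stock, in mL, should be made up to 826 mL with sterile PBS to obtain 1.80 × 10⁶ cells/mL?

41.2 mL

V₁ = C₂V₂/C₁ = 1.80 × 10⁶ × 826 / 3.61 × 10⁷ = 41.2 mL.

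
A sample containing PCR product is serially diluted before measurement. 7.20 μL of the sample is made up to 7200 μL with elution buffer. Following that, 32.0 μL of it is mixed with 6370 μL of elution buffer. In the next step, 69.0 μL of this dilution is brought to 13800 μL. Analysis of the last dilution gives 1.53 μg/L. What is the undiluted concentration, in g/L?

61.2 g/L

Overall dilution factor = 1000 × 200.1 × 200 = 4.00 × 10⁷.
Original = 1.53 μg/L × 4.00 × 10⁷ = 6.12 × 10⁷ μg/L = 61.2 g/L.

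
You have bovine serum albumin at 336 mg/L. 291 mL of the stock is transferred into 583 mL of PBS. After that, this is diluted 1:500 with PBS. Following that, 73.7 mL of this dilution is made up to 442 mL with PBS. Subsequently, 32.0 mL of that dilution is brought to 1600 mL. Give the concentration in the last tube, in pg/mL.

746 pg/mL

Overall dilution factor = 3.003 × 500 × 5.997 × 50 = 4.50 × 10⁵.
336 mg/L / 4.50 × 10⁵ = 7.46 × 10⁻⁴ mg/L = 746 pg/mL.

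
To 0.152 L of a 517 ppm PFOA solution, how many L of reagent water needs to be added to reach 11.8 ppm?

6.51 L

V₂ = C₁V₁/C₂ = 517 × 0.152 / 11.8 = 6.66 L.
Diluent to add = V₂ − V₁ = 6.66 − 0.152 = 6.51 L.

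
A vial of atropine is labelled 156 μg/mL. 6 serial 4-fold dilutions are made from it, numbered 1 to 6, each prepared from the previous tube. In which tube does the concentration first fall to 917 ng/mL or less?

tube 4

Tube n has concentration 156 μg/mL / 4ⁿ.
Need 4ⁿ ≥ 156 μg/mL / 917 ng/mL = 170, so n ≥ 3.71.
First such tube: n = 4.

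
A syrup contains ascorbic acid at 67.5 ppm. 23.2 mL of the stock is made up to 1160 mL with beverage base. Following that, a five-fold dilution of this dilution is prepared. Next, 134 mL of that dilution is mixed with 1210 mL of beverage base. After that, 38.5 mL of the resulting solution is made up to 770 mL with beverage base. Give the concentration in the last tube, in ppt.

Overall dilution factor = 50 × 5 × 10.03 × 20 = 5.01 × 10⁴.
67.5 ppm / 5.01 × 10⁴ = 1.35 × 10⁻³ ppm = 1350 ppt.

1350 ppt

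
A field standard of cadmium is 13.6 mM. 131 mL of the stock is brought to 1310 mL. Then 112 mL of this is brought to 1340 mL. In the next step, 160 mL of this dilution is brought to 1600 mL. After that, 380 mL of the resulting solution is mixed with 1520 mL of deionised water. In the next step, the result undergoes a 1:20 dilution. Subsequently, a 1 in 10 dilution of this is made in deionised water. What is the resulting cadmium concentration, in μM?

0.0114 μM

Overall dilution factor = 10 × 11.96 × 10 × 5 × 20 × 10 = 1.20 × 10⁶.
13.6 mM / 1.20 × 10⁶ = 1.14 × 10⁻⁵ mM = 0.0114 μM.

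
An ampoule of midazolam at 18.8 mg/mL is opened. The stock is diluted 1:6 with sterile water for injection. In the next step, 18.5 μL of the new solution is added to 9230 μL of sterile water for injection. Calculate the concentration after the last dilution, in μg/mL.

Overall dilution factor = 6 × 499.9 = 3000.
18.8 mg/mL / 3000 = 6.27 × 10⁻³ mg/mL = 6.27 μg/mL.

6.27 μg/mL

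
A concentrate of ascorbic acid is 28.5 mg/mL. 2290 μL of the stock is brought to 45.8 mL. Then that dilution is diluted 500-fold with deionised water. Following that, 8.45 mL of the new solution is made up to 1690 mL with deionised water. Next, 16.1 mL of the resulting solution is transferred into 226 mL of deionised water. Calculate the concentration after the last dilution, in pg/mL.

948 pg/mL

Overall dilution factor = 20 × 500 × 200 × 15.04 = 3.01 × 10⁷.
28.5 mg/mL / 3.01 × 10⁷ = 9.48 × 10⁻⁷ mg/mL = 948 pg/mL.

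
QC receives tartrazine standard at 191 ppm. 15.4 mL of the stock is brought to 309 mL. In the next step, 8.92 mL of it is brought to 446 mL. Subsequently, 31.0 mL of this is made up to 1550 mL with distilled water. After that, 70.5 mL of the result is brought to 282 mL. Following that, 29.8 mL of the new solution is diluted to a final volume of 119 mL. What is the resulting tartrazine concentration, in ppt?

Overall dilution factor = 20.06 × 50 × 50 × 4 × 3.993 = 8.01 × 10⁵.
191 ppm / 8.01 × 10⁵ = 2.38 × 10⁻⁴ ppm = 238 ppt.

238 ppt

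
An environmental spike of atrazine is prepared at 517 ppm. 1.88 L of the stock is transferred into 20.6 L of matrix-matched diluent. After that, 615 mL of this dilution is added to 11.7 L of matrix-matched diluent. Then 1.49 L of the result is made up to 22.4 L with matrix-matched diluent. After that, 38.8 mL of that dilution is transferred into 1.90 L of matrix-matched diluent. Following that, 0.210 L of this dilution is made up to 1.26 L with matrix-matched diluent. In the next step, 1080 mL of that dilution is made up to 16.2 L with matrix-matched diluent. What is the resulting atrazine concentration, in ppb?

Overall dilution factor = 11.96 × 20.02 × 15.03 × 49.97 × 6 × 15 = 1.62 × 10⁷.
517 ppm / 1.62 × 10⁷ = 3.19 × 10⁻⁵ ppm = 0.0319 ppb.

0.0319 ppb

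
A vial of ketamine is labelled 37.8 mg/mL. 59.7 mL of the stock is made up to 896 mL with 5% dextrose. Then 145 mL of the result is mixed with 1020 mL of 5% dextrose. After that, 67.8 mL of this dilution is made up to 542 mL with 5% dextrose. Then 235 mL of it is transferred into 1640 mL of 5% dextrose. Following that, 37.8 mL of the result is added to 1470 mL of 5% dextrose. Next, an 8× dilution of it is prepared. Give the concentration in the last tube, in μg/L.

15.4 μg/L

Overall dilution factor = 15.01 × 8.034 × 7.994 × 7.979 × 39.89 × 8 = 2.45 × 10⁶.
37.8 mg/mL / 2.45 × 10⁶ = 1.54 × 10⁻⁵ mg/mL = 15.4 μg/L.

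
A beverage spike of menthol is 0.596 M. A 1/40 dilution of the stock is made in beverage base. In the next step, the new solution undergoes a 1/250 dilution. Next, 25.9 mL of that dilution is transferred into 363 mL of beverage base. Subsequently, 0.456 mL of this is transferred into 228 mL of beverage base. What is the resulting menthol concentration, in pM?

Overall dilution factor = 40 × 250 × 15.02 × 501 = 7.52 × 10⁷.
0.596 M / 7.52 × 10⁷ = 7.92 × 10⁻⁹ M = 7920 pM.

7920 pM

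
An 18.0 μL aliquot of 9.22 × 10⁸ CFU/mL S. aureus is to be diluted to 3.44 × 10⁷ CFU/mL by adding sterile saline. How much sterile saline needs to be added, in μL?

464 μL

V₂ = C₁V₁/C₂ = 9.22 × 10⁸ × 18.0 / 3.44 × 10⁷ = 482 μL.
Diluent to add = V₂ − V₁ = 482 − 18.0 = 464 μL.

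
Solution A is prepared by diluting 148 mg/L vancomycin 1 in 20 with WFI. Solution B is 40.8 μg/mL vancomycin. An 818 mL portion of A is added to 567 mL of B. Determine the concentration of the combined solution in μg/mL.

C_A = 148 mg/L / 20 = 7.40 mg/L.
C_B = 40.8 μg/mL = 40.8 mg/L.
C_mix = (C_A·V_A + C_B·V_B)/(V_A + V_B) = (7.40×818 + 40.8×567) / 1385 = 21.1 mg/L = 21.1 μg/mL.

21.1 μg/mL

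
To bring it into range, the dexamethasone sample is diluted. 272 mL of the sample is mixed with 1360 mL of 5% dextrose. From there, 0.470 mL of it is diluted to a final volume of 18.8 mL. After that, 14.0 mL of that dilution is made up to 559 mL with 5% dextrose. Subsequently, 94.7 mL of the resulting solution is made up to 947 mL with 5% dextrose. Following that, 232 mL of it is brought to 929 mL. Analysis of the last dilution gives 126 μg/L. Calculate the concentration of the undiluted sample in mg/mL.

48.3 mg/mL

Overall dilution factor = 6 × 40 × 39.93 × 10 × 4.004 = 3.84 × 10⁵.
Original = 126 μg/L × 3.84 × 10⁵ = 4.83 × 10⁷ μg/L = 48.3 mg/mL.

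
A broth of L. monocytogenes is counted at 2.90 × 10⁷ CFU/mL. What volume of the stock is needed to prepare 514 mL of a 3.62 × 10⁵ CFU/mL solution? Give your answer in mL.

V₁ = C₂V₂/C₁ = 3.62 × 10⁵ × 514 / 2.90 × 10⁷ = 6.42 mL.

6.42 mL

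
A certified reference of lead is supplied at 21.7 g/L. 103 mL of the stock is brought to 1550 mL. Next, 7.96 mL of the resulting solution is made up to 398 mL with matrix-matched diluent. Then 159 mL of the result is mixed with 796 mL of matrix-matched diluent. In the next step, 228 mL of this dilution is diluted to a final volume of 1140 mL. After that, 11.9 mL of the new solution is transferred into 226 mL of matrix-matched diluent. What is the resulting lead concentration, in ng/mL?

48.0 ng/mL

Overall dilution factor = 15.05 × 50 × 6.006 × 5 × 19.99 = 4.52 × 10⁵.
21.7 g/L / 4.52 × 10⁵ = 4.80 × 10⁻⁵ g/L = 48.0 ng/mL.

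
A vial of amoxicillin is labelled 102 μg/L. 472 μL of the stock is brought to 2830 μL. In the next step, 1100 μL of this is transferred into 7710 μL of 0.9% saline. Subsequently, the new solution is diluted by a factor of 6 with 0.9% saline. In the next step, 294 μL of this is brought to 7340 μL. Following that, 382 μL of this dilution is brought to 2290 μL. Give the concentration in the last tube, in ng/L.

Overall dilution factor = 5.996 × 8.009 × 6 × 24.97 × 5.995 = 4.31 × 10⁴.
102 μg/L / 4.31 × 10⁴ = 2.37 × 10⁻³ μg/L = 2.37 ng/L.

2.37 ng/L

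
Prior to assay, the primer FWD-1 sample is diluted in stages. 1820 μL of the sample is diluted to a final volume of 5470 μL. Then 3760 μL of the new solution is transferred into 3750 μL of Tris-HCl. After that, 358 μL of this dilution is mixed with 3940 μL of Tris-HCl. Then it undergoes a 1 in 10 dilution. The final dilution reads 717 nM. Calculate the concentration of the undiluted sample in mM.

Overall dilution factor = 3.005 × 1.997 × 12.01 × 10 = 721.
Original = 717 nM × 721 = 5.17 × 10⁵ nM = 0.517 mM.

0.517 mM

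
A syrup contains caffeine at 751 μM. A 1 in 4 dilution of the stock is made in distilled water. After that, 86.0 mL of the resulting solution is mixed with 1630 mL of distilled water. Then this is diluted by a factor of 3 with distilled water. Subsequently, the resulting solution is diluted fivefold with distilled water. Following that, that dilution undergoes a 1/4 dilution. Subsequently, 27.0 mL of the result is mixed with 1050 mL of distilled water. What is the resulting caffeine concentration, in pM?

3930 pM

Overall dilution factor = 4 × 19.95 × 3 × 5 × 4 × 39.89 = 1.91 × 10⁵.
751 μM / 1.91 × 10⁵ = 3.93 × 10⁻³ μM = 3930 pM.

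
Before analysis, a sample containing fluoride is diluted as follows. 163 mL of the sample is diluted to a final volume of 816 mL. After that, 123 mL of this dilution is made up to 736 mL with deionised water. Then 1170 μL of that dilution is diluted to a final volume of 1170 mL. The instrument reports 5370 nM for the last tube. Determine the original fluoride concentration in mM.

Overall dilution factor = 5.006 × 5.984 × 1000 = 3.00 × 10⁴.
Original = 5370 nM × 3.00 × 10⁴ = 1.61 × 10⁸ nM = 161 mM.

161 mM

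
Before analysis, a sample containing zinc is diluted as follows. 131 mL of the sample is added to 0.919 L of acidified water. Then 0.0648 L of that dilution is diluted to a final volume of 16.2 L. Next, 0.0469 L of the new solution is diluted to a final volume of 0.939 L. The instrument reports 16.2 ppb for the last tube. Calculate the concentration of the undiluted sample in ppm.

650 ppm

Overall dilution factor = 8.015 × 250 × 20.02 = 4.01 × 10⁴.
Original = 16.2 ppb × 4.01 × 10⁴ = 6.50 × 10⁵ ppb = 650 ppm.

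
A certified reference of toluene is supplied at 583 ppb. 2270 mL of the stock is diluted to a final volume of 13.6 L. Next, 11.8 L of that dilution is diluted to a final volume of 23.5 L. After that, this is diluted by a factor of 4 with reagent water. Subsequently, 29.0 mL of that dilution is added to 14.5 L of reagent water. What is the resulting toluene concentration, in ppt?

Overall dilution factor = 5.991 × 1.992 × 4 × 501 = 2.39 × 10⁴.
583 ppb / 2.39 × 10⁴ = 0.0244 ppb = 24.4 ppt.

24.4 ppt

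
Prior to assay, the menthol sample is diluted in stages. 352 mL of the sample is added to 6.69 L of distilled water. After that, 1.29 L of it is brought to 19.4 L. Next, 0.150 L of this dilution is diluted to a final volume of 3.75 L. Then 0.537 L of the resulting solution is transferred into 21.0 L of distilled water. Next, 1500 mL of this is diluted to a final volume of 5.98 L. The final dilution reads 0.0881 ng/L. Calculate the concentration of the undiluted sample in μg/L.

Overall dilution factor = 20.01 × 15.04 × 25 × 40.11 × 3.987 = 1.20 × 10⁶.
Original = 0.0881 ng/L × 1.20 × 10⁶ = 1.06 × 10⁵ ng/L = 106 μg/L.

106 μg/L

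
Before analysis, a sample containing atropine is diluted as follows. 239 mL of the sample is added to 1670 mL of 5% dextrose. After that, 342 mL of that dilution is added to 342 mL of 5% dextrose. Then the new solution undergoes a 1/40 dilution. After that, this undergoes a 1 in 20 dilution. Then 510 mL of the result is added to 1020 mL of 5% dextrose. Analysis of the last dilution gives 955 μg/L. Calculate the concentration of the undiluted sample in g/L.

36.6 g/L

Overall dilution factor = 7.987 × 2 × 40 × 20 × 3 = 3.83 × 10⁴.
Original = 955 μg/L × 3.83 × 10⁴ = 3.66 × 10⁷ μg/L = 36.6 g/L.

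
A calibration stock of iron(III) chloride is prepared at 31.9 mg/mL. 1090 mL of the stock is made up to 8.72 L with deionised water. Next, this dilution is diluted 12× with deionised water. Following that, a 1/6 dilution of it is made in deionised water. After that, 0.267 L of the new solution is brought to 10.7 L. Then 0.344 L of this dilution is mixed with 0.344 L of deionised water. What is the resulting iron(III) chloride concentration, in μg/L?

691 μg/L

Overall dilution factor = 8 × 12 × 6 × 40.07 × 2 = 4.62 × 10⁴.
31.9 mg/mL / 4.62 × 10⁴ = 6.91 × 10⁻⁴ mg/mL = 691 μg/L.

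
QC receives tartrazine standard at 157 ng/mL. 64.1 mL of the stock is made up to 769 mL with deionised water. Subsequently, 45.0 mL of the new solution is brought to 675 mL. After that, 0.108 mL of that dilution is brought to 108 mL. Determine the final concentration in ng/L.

Overall dilution factor = 12.00 × 15 × 1000 = 1.80 × 10⁵.
157 ng/mL / 1.80 × 10⁵ = 8.72 × 10⁻⁴ ng/mL = 0.872 ng/L.

0.872 ng/L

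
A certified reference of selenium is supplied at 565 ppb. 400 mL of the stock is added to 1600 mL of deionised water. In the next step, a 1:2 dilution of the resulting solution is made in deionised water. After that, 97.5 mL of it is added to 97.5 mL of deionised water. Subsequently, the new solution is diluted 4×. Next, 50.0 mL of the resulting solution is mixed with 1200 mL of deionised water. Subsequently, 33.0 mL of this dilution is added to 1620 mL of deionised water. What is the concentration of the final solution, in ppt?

Overall dilution factor = 5 × 2 × 2 × 4 × 25 × 50.09 = 1.00 × 10⁵.
565 ppb / 1.00 × 10⁵ = 5.64 × 10⁻³ ppb = 5.64 ppt.

5.64 ppt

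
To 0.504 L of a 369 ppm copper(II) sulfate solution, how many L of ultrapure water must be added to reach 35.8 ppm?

V₂ = C₁V₁/C₂ = 369 × 0.504 / 35.8 = 5.19 L.
Diluent to add = V₂ − V₁ = 5.19 − 0.504 = 4.69 L.

4.69 L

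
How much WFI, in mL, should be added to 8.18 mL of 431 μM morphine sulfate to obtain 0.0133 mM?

257 mL

0.0133 mM = 13.3 μM.
V₂ = C₁V₁/C₂ = 431 × 8.18 / 13.3 = 265 mL.
Diluent to add = V₂ − V₁ = 265 − 8.18 = 257 mL.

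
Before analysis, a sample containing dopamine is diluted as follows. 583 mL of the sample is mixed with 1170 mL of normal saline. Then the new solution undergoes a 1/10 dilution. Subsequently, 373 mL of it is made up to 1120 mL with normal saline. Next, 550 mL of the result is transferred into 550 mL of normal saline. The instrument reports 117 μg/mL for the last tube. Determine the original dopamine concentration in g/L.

21.1 g/L

Overall dilution factor = 3.007 × 10 × 3.003 × 2 = 181.
Original = 117 μg/mL × 181 = 2.11 × 10⁴ μg/mL = 21.1 g/L.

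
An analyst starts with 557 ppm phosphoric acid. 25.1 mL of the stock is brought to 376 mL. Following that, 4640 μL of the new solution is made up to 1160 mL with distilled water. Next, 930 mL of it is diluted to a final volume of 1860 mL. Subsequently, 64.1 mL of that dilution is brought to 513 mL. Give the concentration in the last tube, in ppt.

9290 ppt

Overall dilution factor = 14.98 × 250 × 2 × 8.003 = 5.99 × 10⁴.
557 ppm / 5.99 × 10⁴ = 9.29 × 10⁻³ ppm = 9290 ppt.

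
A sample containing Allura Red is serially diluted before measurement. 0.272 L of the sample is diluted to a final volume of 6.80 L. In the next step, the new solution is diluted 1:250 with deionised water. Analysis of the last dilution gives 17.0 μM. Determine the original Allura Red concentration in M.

0.106 M

Overall dilution factor = 25 × 250 = 6250.
Original = 17.0 μM × 6250 = 1.06 × 10⁵ μM = 0.106 M.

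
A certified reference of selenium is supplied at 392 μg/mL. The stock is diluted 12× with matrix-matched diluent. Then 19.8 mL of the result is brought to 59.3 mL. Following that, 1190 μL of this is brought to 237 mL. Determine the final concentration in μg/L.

Overall dilution factor = 12 × 2.995 × 199.2 = 7158.
392 μg/mL / 7158 = 0.0548 μg/mL = 54.8 μg/L.

54.8 μg/L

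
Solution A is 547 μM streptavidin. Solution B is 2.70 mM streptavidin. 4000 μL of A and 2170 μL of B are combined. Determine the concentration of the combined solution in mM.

1.30 mM

C_B = 2.70 mM = 2700 μM.
C_mix = (C_A·V_A + C_B·V_B)/(V_A + V_B) = (547×4000 + 2700×2170) / 6170 = 1304 μM = 1.30 mM.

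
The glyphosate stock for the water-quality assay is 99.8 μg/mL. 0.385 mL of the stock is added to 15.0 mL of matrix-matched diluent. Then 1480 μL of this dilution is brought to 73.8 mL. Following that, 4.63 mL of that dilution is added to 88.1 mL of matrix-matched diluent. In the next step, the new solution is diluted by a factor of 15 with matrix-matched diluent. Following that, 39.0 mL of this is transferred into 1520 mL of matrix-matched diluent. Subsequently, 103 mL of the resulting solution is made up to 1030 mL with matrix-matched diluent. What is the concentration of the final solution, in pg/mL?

Overall dilution factor = 39.96 × 49.86 × 20.03 × 15 × 39.97 × 10 = 2.39 × 10⁸.
99.8 μg/mL / 2.39 × 10⁸ = 4.17 × 10⁻⁷ μg/mL = 0.417 pg/mL.

0.417 pg/mL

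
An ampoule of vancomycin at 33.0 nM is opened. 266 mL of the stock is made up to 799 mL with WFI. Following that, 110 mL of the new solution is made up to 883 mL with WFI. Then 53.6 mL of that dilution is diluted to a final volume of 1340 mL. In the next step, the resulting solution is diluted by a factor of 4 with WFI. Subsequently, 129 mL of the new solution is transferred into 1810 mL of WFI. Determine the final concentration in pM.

Overall dilution factor = 3.004 × 8.027 × 25 × 4 × 15.03 = 3.62 × 10⁴.
33.0 nM / 3.62 × 10⁴ = 9.11 × 10⁻⁴ nM = 0.911 pM.

0.911 pM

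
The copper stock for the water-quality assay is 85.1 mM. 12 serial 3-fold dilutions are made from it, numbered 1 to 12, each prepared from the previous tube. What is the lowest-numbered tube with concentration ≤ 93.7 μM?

Tube n has concentration 85.1 mM / 3ⁿ.
Need 3ⁿ ≥ 85.1 mM / 93.7 μM = 908, so n ≥ 6.20.
First such tube: n = 7.

tube 7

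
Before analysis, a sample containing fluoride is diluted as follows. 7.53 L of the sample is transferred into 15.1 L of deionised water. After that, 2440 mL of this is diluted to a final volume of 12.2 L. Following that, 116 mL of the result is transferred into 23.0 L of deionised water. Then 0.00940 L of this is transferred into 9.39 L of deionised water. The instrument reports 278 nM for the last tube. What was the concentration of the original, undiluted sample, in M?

Overall dilution factor = 3.005 × 5 × 199.3 × 999.9 = 2.99 × 10⁶.
Original = 278 nM × 2.99 × 10⁶ = 8.32 × 10⁸ nM = 0.832 M.

0.832 M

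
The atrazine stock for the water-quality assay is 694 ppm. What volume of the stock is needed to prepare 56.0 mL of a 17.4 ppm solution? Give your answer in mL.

V₁ = C₂V₂/C₁ = 17.4 × 56.0 / 694 = 1.40 mL.

1.40 mL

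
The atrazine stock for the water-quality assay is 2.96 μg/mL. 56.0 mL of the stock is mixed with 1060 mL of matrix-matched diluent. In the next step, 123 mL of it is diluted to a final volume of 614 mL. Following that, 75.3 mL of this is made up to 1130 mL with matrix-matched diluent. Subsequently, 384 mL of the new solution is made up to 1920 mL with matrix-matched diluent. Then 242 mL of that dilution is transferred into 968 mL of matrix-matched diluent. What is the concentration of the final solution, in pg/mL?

79.3 pg/mL

Overall dilution factor = 19.93 × 4.992 × 15.01 × 5 × 5 = 3.73 × 10⁴.
2.96 μg/mL / 3.73 × 10⁴ = 7.93 × 10⁻⁵ μg/mL = 79.3 pg/mL.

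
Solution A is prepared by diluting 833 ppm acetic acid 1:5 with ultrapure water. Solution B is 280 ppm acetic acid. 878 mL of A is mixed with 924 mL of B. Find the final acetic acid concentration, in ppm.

225 ppm

C_A = 833 ppm / 5 = 167 ppm.
C_mix = (C_A·V_A + C_B·V_B)/(V_A + V_B) = (167×878 + 280×924) / 1802 = 225 ppm.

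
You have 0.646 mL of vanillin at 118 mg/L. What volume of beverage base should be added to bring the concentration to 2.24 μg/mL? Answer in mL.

2.24 μg/mL = 2.24 mg/L.
V₂ = C₁V₁/C₂ = 118 × 0.646 / 2.24 = 34.0 mL.
Diluent to add = V₂ − V₁ = 34.0 − 0.646 = 33.4 mL.

33.4 mL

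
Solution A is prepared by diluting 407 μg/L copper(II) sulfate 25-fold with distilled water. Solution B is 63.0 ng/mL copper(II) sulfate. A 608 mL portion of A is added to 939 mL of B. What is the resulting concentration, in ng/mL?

C_A = 407 μg/L / 25 = 16.3 μg/L.
C_B = 63.0 ng/mL = 63.0 μg/L.
C_mix = (C_A·V_A + C_B·V_B)/(V_A + V_B) = (16.3×608 + 63.0×939) / 1547 = 44.6 μg/L = 44.6 ng/mL.

44.6 ng/mL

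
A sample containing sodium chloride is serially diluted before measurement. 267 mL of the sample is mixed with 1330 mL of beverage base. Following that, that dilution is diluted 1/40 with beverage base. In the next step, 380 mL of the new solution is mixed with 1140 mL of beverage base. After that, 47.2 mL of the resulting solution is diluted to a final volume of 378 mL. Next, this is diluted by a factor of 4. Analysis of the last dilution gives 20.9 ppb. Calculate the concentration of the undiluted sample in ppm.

641 ppm

Overall dilution factor = 5.981 × 40 × 4 × 8.008 × 4 = 3.07 × 10⁴.
Original = 20.9 ppb × 3.07 × 10⁴ = 6.41 × 10⁵ ppb = 641 ppm.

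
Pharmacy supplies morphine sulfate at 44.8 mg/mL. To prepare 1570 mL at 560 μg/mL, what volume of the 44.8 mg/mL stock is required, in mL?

19.6 mL

560 μg/mL = 0.560 mg/mL.
V₁ = C₂V₂/C₁ = 0.560 × 1570 / 44.8 = 19.6 mL.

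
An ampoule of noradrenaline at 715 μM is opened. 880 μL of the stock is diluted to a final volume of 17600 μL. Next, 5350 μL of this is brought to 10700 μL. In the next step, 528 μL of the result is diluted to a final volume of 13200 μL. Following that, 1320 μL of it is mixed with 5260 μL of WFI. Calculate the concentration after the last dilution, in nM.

Overall dilution factor = 20 × 2 × 25 × 4.985 = 4985.
715 μM / 4985 = 0.143 μM = 143 nM.

143 nM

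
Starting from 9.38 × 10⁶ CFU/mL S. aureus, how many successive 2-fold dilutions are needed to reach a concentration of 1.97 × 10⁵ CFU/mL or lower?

6

Need 2ⁿ ≥ 47.6, so n ≥ log(47.6)/log(2) = 5.57.
Minimum whole steps: n = 6.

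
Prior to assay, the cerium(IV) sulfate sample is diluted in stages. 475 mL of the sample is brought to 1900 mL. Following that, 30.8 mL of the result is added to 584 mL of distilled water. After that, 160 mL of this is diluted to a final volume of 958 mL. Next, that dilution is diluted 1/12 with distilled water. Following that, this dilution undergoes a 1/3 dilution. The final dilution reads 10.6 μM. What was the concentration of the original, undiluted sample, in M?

Overall dilution factor = 4 × 19.96 × 5.987 × 12 × 3 = 1.72 × 10⁴.
Original = 10.6 μM × 1.72 × 10⁴ = 1.82 × 10⁵ μM = 0.182 M.

0.182 M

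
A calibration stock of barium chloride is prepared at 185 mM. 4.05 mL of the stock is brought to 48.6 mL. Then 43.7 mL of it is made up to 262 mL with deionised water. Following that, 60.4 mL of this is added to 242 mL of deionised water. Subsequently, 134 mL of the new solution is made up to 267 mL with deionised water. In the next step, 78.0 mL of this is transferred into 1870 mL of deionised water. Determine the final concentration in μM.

Overall dilution factor = 12 × 5.995 × 5.007 × 1.993 × 24.97 = 1.79 × 10⁴.
185 mM / 1.79 × 10⁴ = 0.0103 mM = 10.3 μM.

10.3 μM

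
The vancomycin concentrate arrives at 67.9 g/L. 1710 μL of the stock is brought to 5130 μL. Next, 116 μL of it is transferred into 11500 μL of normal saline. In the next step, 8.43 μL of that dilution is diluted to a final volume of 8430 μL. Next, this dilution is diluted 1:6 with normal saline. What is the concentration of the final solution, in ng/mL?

37.7 ng/mL

Overall dilution factor = 3 × 100.1 × 1000 × 6 = 1.80 × 10⁶.
67.9 g/L / 1.80 × 10⁶ = 3.77 × 10⁻⁵ g/L = 37.7 ng/mL.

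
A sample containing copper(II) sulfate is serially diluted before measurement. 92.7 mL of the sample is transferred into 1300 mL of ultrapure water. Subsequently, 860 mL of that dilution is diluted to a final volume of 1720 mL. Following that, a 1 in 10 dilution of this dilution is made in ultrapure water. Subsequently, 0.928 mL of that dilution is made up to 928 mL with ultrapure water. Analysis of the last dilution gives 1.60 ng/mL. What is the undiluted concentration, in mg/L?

Overall dilution factor = 15.02 × 2 × 10 × 1000 = 3.00 × 10⁵.
Original = 1.60 ng/mL × 3.00 × 10⁵ = 4.81 × 10⁵ ng/mL = 481 mg/L.

481 mg/L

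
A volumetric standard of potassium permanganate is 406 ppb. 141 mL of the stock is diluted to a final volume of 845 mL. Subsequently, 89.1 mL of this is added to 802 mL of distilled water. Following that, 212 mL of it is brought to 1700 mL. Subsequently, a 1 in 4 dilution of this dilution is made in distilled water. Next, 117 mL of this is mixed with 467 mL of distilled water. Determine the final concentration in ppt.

42.3 ppt

Overall dilution factor = 5.993 × 10.00 × 8.019 × 4 × 4.991 = 9596.
406 ppb / 9596 = 0.0423 ppb = 42.3 ppt.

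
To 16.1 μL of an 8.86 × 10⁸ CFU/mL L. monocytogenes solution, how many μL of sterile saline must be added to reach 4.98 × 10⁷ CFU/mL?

270 μL

V₂ = C₁V₁/C₂ = 8.86 × 10⁸ × 16.1 / 4.98 × 10⁷ = 286 μL.
Diluent to add = V₂ − V₁ = 286 − 16.1 = 270 μL.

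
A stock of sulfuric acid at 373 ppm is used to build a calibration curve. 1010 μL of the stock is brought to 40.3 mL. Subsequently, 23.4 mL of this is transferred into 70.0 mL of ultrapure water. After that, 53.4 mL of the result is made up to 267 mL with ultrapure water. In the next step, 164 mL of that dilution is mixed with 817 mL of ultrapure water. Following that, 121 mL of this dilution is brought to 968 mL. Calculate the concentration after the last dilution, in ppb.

9.79 ppb

Overall dilution factor = 39.90 × 3.991 × 5 × 5.982 × 8 = 3.81 × 10⁴.
373 ppm / 3.81 × 10⁴ = 9.79 × 10⁻³ ppm = 9.79 ppb.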